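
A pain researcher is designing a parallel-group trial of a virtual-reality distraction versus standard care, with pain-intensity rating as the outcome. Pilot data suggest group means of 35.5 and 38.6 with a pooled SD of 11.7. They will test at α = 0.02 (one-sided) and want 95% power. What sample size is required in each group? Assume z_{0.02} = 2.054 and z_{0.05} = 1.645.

Cohen's d = |M₁ − M₂| / SD_pooled = |35.5 − 38.6| / 11.7 = 3.1 / 11.7 = 0.265.
For two independent groups with equal n: n = 2·((z_{α} + z_β) / d)².
z_{α} + z_β = 2.054 + 1.645 = 3.699.
n = 2 × (3.699 / 0.265)² = 2 × 13.958² = 2 × 194.84 = 389.7.
Round up to the next whole participant.

n = 390 per group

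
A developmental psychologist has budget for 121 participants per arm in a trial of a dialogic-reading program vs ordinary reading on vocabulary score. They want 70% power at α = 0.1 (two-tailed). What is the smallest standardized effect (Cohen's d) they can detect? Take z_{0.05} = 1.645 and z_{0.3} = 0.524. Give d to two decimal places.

For two independent groups of n = 121 each: d_min = (z_{α/2} + z_β)·√(2/n).
z-sum = 1.645 + 0.524 = 2.169.
d_min = 2.169 × √(2/121) = 2.169 × 0.1286 = 0.279.

d_min ≈ 0.28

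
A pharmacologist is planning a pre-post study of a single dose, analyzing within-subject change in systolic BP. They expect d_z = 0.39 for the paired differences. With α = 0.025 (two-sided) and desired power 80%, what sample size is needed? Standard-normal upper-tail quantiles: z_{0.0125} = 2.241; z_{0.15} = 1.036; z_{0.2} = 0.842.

n = 63 pairs

For a paired (one-sample on differences) test: n = ((z_{α/2} + z_β) / d)².
z_{α/2} + z_β = 2.241 + 0.842 = 3.083.
n = (3.083 / 0.39)² = 7.905² = 62.49.
Round up.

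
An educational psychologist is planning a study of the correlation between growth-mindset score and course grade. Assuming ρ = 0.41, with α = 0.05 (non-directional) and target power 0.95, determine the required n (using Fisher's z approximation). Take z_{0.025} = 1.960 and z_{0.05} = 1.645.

Fisher's z: C = ½·ln((1+r)/(1−r)) = ½·ln(2.3898) = 0.4356.
n = ((z_{α/2} + z_β)/C)² + 3.
(1.960 + 1.645) / 0.4356 = 3.605 / 0.4356 = 8.276.
n = 8.276² + 3 = 68.49 + 3 = 71.5.
Round up.

n = 72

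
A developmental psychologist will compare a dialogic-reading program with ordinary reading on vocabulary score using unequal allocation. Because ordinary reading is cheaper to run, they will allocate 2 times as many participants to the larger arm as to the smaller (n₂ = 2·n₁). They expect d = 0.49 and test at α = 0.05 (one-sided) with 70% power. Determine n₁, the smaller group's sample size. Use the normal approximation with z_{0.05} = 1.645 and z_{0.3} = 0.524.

With allocation ratio k = n₂/n₁ = 2, Var(x̄₁−x̄₂) = σ²(1/n₁ + 1/(k·n₁)) = σ²·(k+1)/(k·n₁).
So n₁ = (1 + 1/k)·((z_{α} + z_β)/d)² = 1.500 × (2.169/0.49)².
n₁ = 1.500 × 19.59 = 29.4.
Round up: n₁ = 30, giving n₂ = 2 × 30 = 60.

n₁ = 30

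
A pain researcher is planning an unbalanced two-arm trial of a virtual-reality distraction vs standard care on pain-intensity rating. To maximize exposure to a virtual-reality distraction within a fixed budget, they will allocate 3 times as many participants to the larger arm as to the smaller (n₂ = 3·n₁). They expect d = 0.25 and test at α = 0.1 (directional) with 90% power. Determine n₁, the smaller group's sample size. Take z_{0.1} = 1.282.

With allocation ratio k = n₂/n₁ = 3, Var(x̄₁−x̄₂) = σ²(1/n₁ + 1/(k·n₁)) = σ²·(k+1)/(k·n₁).
So n₁ = (1 + 1/k)·((z_{α} + z_β)/d)² = 1.333 × (2.564/0.25)².
n₁ = 1.333 × 105.19 = 140.2.
Round up: n₁ = 141, giving n₂ = 3 × 141 = 423.

n₁ = 141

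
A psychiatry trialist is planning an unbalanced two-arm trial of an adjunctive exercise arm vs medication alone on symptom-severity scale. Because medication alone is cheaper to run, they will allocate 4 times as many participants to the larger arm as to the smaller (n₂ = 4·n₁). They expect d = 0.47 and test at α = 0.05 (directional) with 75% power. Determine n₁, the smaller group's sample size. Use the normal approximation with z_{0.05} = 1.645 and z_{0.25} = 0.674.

n₁ = 31

With allocation ratio k = n₂/n₁ = 4, Var(x̄₁−x̄₂) = σ²(1/n₁ + 1/(k·n₁)) = σ²·(k+1)/(k·n₁).
So n₁ = (1 + 1/k)·((z_{α} + z_β)/d)² = 1.250 × (2.319/0.47)².
n₁ = 1.250 × 24.34 = 30.4.
Round up: n₁ = 31, giving n₂ = 4 × 31 = 124.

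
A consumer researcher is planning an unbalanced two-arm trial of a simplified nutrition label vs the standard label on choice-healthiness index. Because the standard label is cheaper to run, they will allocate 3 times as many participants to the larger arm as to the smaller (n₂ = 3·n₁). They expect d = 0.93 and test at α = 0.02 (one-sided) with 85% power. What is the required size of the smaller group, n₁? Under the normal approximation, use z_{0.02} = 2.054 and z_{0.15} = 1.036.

With allocation ratio k = n₂/n₁ = 3, Var(x̄₁−x̄₂) = σ²(1/n₁ + 1/(k·n₁)) = σ²·(k+1)/(k·n₁).
So n₁ = (1 + 1/k)·((z_{α} + z_β)/d)² = 1.333 × (3.090/0.93)².
n₁ = 1.333 × 11.04 = 14.7.
Round up: n₁ = 15, giving n₂ = 3 × 15 = 45.

n₁ = 15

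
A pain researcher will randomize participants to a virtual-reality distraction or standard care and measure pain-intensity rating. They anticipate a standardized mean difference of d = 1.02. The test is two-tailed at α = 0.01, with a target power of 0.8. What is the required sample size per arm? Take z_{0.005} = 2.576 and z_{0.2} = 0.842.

n = 23 per group

For two independent groups with equal n: n = 2·((z_{α/2} + z_β) / d)².
z_{α/2} + z_β = 2.576 + 0.842 = 3.418.
n = 2 × (3.418 / 1.02)² = 2 × 3.351² = 2 × 11.23 = 22.5.
Round up to the next whole participant.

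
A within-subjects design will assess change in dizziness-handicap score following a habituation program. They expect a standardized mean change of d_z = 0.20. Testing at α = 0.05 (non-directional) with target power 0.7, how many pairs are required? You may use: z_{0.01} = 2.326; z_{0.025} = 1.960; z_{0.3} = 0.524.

n = 155 pairs

For a paired (one-sample on differences) test: n = ((z_{α/2} + z_β) / d)².
z_{α/2} + z_β = 1.960 + 0.524 = 2.484.
n = (2.484 / 0.20)² = 12.420² = 154.26.
Round up.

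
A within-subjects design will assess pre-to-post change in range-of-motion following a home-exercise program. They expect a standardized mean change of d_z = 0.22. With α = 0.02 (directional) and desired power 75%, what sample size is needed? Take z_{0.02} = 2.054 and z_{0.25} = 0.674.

For a paired (one-sample on differences) test: n = ((z_{α} + z_β) / d)².
z_{α} + z_β = 2.054 + 0.674 = 2.728.
n = (2.728 / 0.22)² = 12.400² = 153.76.
Round up.

n = 154 pairs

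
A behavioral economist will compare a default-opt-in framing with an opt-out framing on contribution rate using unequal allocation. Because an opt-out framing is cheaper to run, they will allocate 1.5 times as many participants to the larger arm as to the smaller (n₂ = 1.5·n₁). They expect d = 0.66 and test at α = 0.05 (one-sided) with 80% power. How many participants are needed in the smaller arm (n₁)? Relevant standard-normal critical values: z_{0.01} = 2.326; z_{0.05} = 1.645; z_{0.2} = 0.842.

n₁ = 24

With allocation ratio k = n₂/n₁ = 1.5, Var(x̄₁−x̄₂) = σ²(1/n₁ + 1/(k·n₁)) = σ²·(k+1)/(k·n₁).
So n₁ = (1 + 1/k)·((z_{α} + z_β)/d)² = 1.667 × (2.487/0.66)².
n₁ = 1.667 × 14.20 = 23.7.
Round up: n₁ = 24, giving n₂ = 1.5 × 24 = 36.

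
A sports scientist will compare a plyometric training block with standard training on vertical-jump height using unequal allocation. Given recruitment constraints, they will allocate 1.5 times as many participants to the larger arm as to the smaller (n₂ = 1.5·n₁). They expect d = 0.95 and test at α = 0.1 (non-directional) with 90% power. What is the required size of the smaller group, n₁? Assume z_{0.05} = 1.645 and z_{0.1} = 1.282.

n₁ = 16

With allocation ratio k = n₂/n₁ = 1.5, Var(x̄₁−x̄₂) = σ²(1/n₁ + 1/(k·n₁)) = σ²·(k+1)/(k·n₁).
So n₁ = (1 + 1/k)·((z_{α/2} + z_β)/d)² = 1.667 × (2.927/0.95)².
n₁ = 1.667 × 9.49 = 15.8.
Round up: n₁ = 16, giving n₂ = 1.5 × 16 = 24.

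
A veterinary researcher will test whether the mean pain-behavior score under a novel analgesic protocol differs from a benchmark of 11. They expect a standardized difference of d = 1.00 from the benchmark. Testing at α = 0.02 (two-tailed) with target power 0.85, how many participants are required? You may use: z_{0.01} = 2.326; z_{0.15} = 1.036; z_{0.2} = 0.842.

n = 12

For a one-sample test: n = ((z_{α/2} + z_β) / d)².
z_{α/2} + z_β = 2.326 + 1.036 = 3.362.
n = (3.362 / 1.00)² = 3.362² = 11.30.
Round up.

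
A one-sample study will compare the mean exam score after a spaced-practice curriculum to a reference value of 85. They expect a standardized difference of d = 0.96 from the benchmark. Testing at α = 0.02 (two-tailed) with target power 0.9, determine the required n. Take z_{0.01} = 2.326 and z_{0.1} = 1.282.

n = 15

For a one-sample test: n = ((z_{α/2} + z_β) / d)².
z_{α/2} + z_β = 2.326 + 1.282 = 3.608.
n = (3.608 / 0.96)² = 3.758² = 14.13.
Round up.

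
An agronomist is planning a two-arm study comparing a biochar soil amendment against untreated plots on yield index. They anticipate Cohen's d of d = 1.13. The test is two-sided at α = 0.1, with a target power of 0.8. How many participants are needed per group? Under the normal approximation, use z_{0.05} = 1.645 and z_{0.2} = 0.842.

n = 10 per group

For two independent groups with equal n: n = 2·((z_{α/2} + z_β) / d)².
z_{α/2} + z_β = 1.645 + 0.842 = 2.487.
n = 2 × (2.487 / 1.13)² = 2 × 2.201² = 2 × 4.84 = 9.7.
Round up to the next whole participant.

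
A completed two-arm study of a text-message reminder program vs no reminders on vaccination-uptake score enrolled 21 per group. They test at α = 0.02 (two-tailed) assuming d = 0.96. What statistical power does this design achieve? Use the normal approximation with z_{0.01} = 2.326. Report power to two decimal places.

power ≈ 0.78

For two equal groups, power = Φ(d·√(n/2) − z_{α/2}).
d·√(n/2) = 0.96 × √(21/2) = 0.96 × 3.240 = 3.111.
z_β = 3.111 − 2.326 = 0.785.
Power = Φ(0.785) = 0.784.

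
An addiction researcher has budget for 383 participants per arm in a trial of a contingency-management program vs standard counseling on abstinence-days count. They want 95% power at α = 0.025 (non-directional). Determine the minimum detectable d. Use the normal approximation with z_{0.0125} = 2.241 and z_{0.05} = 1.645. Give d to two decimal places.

For two independent groups of n = 383 each: d_min = (z_{α/2} + z_β)·√(2/n).
z-sum = 2.241 + 1.645 = 3.886.
d_min = 3.886 × √(2/383) = 3.886 × 0.0723 = 0.281.

d_min ≈ 0.28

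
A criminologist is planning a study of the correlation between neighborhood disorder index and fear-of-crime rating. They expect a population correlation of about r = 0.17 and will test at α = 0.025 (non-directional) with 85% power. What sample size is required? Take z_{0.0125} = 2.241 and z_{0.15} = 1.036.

n = 368

Fisher's z: C = ½·ln((1+r)/(1−r)) = ½·ln(1.4096) = 0.1717.
n = ((z_{α/2} + z_β)/C)² + 3.
(2.241 + 1.036) / 0.1717 = 3.277 / 0.1717 = 19.086.
n = 19.086² + 3 = 364.26 + 3 = 367.3.
Round up.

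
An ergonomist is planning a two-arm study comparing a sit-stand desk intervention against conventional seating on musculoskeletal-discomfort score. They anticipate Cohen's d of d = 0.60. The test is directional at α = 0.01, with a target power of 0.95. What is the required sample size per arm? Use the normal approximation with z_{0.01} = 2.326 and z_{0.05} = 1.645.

n = 88 per group

For two independent groups with equal n: n = 2·((z_{α} + z_β) / d)².
z_{α} + z_β = 2.326 + 1.645 = 3.971.
n = 2 × (3.971 / 0.60)² = 2 × 6.618² = 2 × 43.80 = 87.6.
Round up to the next whole participant.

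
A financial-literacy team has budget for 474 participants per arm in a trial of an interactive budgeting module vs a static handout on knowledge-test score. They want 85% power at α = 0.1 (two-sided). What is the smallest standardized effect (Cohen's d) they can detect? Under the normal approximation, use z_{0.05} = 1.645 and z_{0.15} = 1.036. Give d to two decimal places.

d_min ≈ 0.17

For two independent groups of n = 474 each: d_min = (z_{α/2} + z_β)·√(2/n).
z-sum = 1.645 + 1.036 = 2.681.
d_min = 2.681 × √(2/474) = 2.681 × 0.0650 = 0.174.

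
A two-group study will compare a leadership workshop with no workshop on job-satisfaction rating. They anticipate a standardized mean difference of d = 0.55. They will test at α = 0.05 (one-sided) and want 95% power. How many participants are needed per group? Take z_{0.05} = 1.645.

For two independent groups with equal n: n = 2·((z_{α} + z_β) / d)².
z_{α} + z_β = 1.645 + 1.645 = 3.290.
n = 2 × (3.290 / 0.55)² = 2 × 5.982² = 2 × 35.78 = 71.6.
Round up to the next whole participant.

n = 72 per group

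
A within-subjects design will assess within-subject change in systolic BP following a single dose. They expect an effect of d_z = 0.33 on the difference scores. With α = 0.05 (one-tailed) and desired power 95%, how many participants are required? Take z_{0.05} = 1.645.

For a paired (one-sample on differences) test: n = ((z_{α} + z_β) / d)².
z_{α} + z_β = 1.645 + 1.645 = 3.290.
n = (3.290 / 0.33)² = 9.970² = 99.39.
Round up.

n = 100 pairs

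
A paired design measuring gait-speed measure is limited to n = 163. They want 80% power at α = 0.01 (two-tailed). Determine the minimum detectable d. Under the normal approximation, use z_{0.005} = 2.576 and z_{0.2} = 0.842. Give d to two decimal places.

d_min ≈ 0.27

For a single sample (or paired design) of n = 163: d_min = (z_{α/2} + z_β)/√n.
z-sum = 2.576 + 0.842 = 3.418.
d_min = 3.418 / √163 = 3.418 / 12.767 = 0.268.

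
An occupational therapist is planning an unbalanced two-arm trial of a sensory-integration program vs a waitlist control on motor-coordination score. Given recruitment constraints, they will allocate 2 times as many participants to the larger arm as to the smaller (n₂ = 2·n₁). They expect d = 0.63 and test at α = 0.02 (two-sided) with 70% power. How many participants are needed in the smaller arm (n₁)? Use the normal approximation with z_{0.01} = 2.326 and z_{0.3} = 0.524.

n₁ = 31

With allocation ratio k = n₂/n₁ = 2, Var(x̄₁−x̄₂) = σ²(1/n₁ + 1/(k·n₁)) = σ²·(k+1)/(k·n₁).
So n₁ = (1 + 1/k)·((z_{α/2} + z_β)/d)² = 1.500 × (2.850/0.63)².
n₁ = 1.500 × 20.46 = 30.7.
Round up: n₁ = 31, giving n₂ = 2 × 31 = 62.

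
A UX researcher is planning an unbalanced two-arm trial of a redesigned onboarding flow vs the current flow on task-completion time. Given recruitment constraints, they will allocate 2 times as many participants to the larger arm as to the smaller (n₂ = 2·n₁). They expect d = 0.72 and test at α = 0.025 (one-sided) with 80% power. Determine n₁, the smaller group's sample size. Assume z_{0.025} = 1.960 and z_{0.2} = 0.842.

n₁ = 23

With allocation ratio k = n₂/n₁ = 2, Var(x̄₁−x̄₂) = σ²(1/n₁ + 1/(k·n₁)) = σ²·(k+1)/(k·n₁).
So n₁ = (1 + 1/k)·((z_{α} + z_β)/d)² = 1.500 × (2.802/0.72)².
n₁ = 1.500 × 15.15 = 22.7.
Round up: n₁ = 23, giving n₂ = 2 × 23 = 46.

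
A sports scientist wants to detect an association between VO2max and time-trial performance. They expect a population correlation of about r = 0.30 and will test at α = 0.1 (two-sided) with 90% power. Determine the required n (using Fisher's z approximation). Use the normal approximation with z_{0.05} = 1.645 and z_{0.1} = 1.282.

n = 93

Fisher's z: C = ½·ln((1+r)/(1−r)) = ½·ln(1.8571) = 0.3095.
n = ((z_{α/2} + z_β)/C)² + 3.
(1.645 + 1.282) / 0.3095 = 2.927 / 0.3095 = 9.457.
n = 9.457² + 3 = 89.44 + 3 = 92.4.
Round up.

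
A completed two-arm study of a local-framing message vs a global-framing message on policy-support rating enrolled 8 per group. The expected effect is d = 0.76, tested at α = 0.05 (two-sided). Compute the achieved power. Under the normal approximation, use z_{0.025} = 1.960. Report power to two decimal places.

power ≈ 0.33

For two equal groups, power = Φ(d·√(n/2) − z_{α/2}).
d·√(n/2) = 0.76 × √(8/2) = 0.76 × 2.000 = 1.520.
z_β = 1.520 − 1.960 = -0.440.
Power = Φ(-0.440) = 0.330.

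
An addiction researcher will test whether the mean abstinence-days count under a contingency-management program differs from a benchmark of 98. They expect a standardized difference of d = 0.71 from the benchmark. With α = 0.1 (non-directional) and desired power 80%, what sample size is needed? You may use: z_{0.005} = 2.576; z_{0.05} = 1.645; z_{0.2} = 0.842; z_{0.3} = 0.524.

n = 13

For a one-sample test: n = ((z_{α/2} + z_β) / d)².
z_{α/2} + z_β = 1.645 + 0.842 = 2.487.
n = (2.487 / 0.71)² = 3.503² = 12.27.
Round up.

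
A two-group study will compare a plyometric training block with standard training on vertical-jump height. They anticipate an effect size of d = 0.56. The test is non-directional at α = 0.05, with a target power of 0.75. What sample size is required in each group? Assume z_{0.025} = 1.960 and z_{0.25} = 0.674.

For two independent groups with equal n: n = 2·((z_{α/2} + z_β) / d)².
z_{α/2} + z_β = 1.960 + 0.674 = 2.634.
n = 2 × (2.634 / 0.56)² = 2 × 4.704² = 2 × 22.12 = 44.2.
Round up to the next whole participant.

n = 45 per group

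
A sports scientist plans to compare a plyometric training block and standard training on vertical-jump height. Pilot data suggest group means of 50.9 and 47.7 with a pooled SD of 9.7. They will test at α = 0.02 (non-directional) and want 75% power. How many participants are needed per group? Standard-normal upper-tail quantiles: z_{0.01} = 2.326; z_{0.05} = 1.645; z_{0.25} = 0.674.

Cohen's d = |M₁ − M₂| / SD_pooled = |50.9 − 47.7| / 9.7 = 3.2 / 9.7 = 0.330.
For two independent groups with equal n: n = 2·((z_{α/2} + z_β) / d)².
z_{α/2} + z_β = 2.326 + 0.674 = 3.000.
n = 2 × (3.000 / 0.330)² = 2 × 9.091² = 2 × 82.64 = 165.3.
Round up to the next whole participant.

n = 166 per group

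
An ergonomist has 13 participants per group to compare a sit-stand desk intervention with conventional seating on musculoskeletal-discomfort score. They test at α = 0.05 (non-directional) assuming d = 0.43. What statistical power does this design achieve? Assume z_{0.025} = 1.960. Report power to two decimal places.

power ≈ 0.19

For two equal groups, power = Φ(d·√(n/2) − z_{α/2}).
d·√(n/2) = 0.43 × √(13/2) = 0.43 × 2.550 = 1.096.
z_β = 1.096 − 1.960 = -0.864.
Power = Φ(-0.864) = 0.194.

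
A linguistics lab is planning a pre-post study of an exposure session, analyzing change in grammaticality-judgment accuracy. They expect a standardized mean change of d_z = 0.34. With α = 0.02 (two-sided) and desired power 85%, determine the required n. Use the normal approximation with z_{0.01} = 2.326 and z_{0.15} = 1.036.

For a paired (one-sample on differences) test: n = ((z_{α/2} + z_β) / d)².
z_{α/2} + z_β = 2.326 + 1.036 = 3.362.
n = (3.362 / 0.34)² = 9.888² = 97.78.
Round up.

n = 98 pairs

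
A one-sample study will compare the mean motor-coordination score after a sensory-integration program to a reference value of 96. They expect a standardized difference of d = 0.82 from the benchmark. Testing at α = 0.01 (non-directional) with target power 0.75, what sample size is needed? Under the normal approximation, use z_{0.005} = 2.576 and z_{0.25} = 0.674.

n = 16

For a one-sample test: n = ((z_{α/2} + z_β) / d)².
z_{α/2} + z_β = 2.576 + 0.674 = 3.250.
n = (3.250 / 0.82)² = 3.963² = 15.71.
Round up.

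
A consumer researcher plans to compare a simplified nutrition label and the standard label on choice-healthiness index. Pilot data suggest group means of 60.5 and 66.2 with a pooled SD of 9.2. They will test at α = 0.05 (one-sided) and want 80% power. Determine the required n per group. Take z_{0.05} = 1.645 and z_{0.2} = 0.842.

n = 33 per group

Cohen's d = |M₁ − M₂| / SD_pooled = |60.5 − 66.2| / 9.2 = 5.7 / 9.2 = 0.620.
For two independent groups with equal n: n = 2·((z_{α} + z_β) / d)².
z_{α} + z_β = 1.645 + 0.842 = 2.487.
n = 2 × (2.487 / 0.620)² = 2 × 4.011² = 2 × 16.09 = 32.2.
Round up to the next whole participant.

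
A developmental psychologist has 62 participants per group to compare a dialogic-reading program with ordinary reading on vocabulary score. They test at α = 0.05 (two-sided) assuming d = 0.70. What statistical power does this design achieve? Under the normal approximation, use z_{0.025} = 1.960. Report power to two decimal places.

For two equal groups, power = Φ(d·√(n/2) − z_{α/2}).
d·√(n/2) = 0.70 × √(62/2) = 0.70 × 5.568 = 3.897.
z_β = 3.897 − 1.960 = 1.937.
Power = Φ(1.937) = 0.974.

power ≈ 0.97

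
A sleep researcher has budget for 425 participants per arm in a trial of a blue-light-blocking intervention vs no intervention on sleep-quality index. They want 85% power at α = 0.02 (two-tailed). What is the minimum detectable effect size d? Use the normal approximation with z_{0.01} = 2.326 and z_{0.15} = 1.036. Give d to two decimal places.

For two independent groups of n = 425 each: d_min = (z_{α/2} + z_β)·√(2/n).
z-sum = 2.326 + 1.036 = 3.362.
d_min = 3.362 × √(2/425) = 3.362 × 0.0686 = 0.231.

d_min ≈ 0.23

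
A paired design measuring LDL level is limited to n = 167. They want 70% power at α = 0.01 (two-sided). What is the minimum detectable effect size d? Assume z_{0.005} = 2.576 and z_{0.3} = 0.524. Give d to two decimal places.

For a single sample (or paired design) of n = 167: d_min = (z_{α/2} + z_β)/√n.
z-sum = 2.576 + 0.524 = 3.100.
d_min = 3.100 / √167 = 3.100 / 12.923 = 0.240.

d_min ≈ 0.24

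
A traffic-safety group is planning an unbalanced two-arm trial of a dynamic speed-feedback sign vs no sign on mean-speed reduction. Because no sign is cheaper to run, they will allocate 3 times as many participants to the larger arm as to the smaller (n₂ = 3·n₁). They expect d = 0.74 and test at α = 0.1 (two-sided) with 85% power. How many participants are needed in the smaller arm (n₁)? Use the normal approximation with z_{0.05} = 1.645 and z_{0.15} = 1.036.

n₁ = 18

With allocation ratio k = n₂/n₁ = 3, Var(x̄₁−x̄₂) = σ²(1/n₁ + 1/(k·n₁)) = σ²·(k+1)/(k·n₁).
So n₁ = (1 + 1/k)·((z_{α/2} + z_β)/d)² = 1.333 × (2.681/0.74)².
n₁ = 1.333 × 13.13 = 17.5.
Round up: n₁ = 18, giving n₂ = 3 × 18 = 54.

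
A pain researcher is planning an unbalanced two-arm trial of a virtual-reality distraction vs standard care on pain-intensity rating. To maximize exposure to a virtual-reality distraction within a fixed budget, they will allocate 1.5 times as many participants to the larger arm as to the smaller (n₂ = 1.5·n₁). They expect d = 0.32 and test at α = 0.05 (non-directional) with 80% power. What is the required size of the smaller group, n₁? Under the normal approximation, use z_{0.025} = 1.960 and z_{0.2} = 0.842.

With allocation ratio k = n₂/n₁ = 1.5, Var(x̄₁−x̄₂) = σ²(1/n₁ + 1/(k·n₁)) = σ²·(k+1)/(k·n₁).
So n₁ = (1 + 1/k)·((z_{α/2} + z_β)/d)² = 1.667 × (2.802/0.32)².
n₁ = 1.667 × 76.67 = 127.8.
Round up: n₁ = 128, giving n₂ = 1.5 × 128 = 192.

n₁ = 128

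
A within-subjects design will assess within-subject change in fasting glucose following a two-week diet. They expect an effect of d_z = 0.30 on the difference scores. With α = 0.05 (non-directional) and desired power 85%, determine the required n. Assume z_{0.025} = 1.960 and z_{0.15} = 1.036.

n = 100 pairs

For a paired (one-sample on differences) test: n = ((z_{α/2} + z_β) / d)².
z_{α/2} + z_β = 1.960 + 1.036 = 2.996.
n = (2.996 / 0.30)² = 9.987² = 99.73.
Round up.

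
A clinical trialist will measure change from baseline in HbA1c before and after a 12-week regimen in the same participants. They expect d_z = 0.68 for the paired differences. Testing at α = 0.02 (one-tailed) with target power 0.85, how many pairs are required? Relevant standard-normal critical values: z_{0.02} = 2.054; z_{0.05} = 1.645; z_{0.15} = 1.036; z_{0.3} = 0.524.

For a paired (one-sample on differences) test: n = ((z_{α} + z_β) / d)².
z_{α} + z_β = 2.054 + 1.036 = 3.090.
n = (3.090 / 0.68)² = 4.544² = 20.65.
Round up.

n = 21 pairs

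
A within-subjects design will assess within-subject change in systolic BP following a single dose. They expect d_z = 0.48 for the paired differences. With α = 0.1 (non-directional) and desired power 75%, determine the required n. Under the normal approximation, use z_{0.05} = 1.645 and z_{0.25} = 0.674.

n = 24 pairs

For a paired (one-sample on differences) test: n = ((z_{α/2} + z_β) / d)².
z_{α/2} + z_β = 1.645 + 0.674 = 2.319.
n = (2.319 / 0.48)² = 4.831² = 23.34.
Round up.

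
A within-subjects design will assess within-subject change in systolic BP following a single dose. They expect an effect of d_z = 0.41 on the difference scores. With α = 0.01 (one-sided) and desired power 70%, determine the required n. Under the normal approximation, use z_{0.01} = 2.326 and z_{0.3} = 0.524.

n = 49 pairs

For a paired (one-sample on differences) test: n = ((z_{α} + z_β) / d)².
z_{α} + z_β = 2.326 + 0.524 = 2.850.
n = (2.850 / 0.41)² = 6.951² = 48.32.
Round up.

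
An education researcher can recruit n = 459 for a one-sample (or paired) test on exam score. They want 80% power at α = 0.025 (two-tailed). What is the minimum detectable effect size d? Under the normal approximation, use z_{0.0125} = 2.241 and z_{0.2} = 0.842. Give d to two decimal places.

For a single sample (or paired design) of n = 459: d_min = (z_{α/2} + z_β)/√n.
z-sum = 2.241 + 0.842 = 3.083.
d_min = 3.083 / √459 = 3.083 / 21.424 = 0.144.

d_min ≈ 0.14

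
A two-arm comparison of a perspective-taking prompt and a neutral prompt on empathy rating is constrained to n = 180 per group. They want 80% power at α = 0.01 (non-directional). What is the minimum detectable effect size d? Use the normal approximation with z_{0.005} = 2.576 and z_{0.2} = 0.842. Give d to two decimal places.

For two independent groups of n = 180 each: d_min = (z_{α/2} + z_β)·√(2/n).
z-sum = 2.576 + 0.842 = 3.418.
d_min = 3.418 × √(2/180) = 3.418 × 0.1054 = 0.360.

d_min ≈ 0.36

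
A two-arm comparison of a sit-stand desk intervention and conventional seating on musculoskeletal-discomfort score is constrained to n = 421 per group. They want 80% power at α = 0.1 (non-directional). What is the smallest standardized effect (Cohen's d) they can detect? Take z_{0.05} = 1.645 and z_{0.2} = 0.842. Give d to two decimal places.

d_min ≈ 0.17

For two independent groups of n = 421 each: d_min = (z_{α/2} + z_β)·√(2/n).
z-sum = 1.645 + 0.842 = 2.487.
d_min = 2.487 × √(2/421) = 2.487 × 0.0689 = 0.171.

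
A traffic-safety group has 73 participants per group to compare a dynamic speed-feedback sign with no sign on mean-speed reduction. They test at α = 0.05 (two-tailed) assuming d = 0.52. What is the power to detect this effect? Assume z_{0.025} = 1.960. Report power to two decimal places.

For two equal groups, power = Φ(d·√(n/2) − z_{α/2}).
d·√(n/2) = 0.52 × √(73/2) = 0.52 × 6.042 = 3.142.
z_β = 3.142 − 1.960 = 1.182.
Power = Φ(1.182) = 0.881.

power ≈ 0.88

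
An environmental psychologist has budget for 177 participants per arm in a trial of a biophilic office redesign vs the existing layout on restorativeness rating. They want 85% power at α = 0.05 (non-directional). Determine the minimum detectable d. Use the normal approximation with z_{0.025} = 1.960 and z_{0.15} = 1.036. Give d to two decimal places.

For two independent groups of n = 177 each: d_min = (z_{α/2} + z_β)·√(2/n).
z-sum = 1.960 + 1.036 = 2.996.
d_min = 2.996 × √(2/177) = 2.996 × 0.1063 = 0.318.

d_min ≈ 0.32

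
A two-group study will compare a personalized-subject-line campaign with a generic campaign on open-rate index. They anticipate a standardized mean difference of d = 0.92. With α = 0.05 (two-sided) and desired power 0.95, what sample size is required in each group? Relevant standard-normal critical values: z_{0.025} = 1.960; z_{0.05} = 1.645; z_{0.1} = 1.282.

For two independent groups with equal n: n = 2·((z_{α/2} + z_β) / d)².
z_{α/2} + z_β = 1.960 + 1.645 = 3.605.
n = 2 × (3.605 / 0.92)² = 2 × 3.918² = 2 × 15.35 = 30.7.
Round up to the next whole participant.

n = 31 per group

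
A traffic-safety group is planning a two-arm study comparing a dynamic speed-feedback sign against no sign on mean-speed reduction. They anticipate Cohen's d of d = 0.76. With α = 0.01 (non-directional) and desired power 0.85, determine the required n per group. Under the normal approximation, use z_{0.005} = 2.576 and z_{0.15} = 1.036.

n = 46 per group

For two independent groups with equal n: n = 2·((z_{α/2} + z_β) / d)².
z_{α/2} + z_β = 2.576 + 1.036 = 3.612.
n = 2 × (3.612 / 0.76)² = 2 × 4.753² = 2 × 22.59 = 45.2.
Round up to the next whole participant.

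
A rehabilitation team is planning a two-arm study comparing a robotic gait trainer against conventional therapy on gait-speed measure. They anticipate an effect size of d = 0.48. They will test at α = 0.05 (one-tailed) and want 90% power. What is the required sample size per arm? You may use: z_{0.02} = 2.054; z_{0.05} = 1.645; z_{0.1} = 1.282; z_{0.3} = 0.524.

n = 75 per group

For two independent groups with equal n: n = 2·((z_{α} + z_β) / d)².
z_{α} + z_β = 1.645 + 1.282 = 2.927.
n = 2 × (2.927 / 0.48)² = 2 × 6.098² = 2 × 37.18 = 74.4.
Round up to the next whole participant.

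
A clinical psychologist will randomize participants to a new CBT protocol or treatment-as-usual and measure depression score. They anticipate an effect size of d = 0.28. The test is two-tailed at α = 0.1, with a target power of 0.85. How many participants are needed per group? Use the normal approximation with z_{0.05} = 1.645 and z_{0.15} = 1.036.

n = 184 per group

For two independent groups with equal n: n = 2·((z_{α/2} + z_β) / d)².
z_{α/2} + z_β = 1.645 + 1.036 = 2.681.
n = 2 × (2.681 / 0.28)² = 2 × 9.575² = 2 × 91.68 = 183.4.
Round up to the next whole participant.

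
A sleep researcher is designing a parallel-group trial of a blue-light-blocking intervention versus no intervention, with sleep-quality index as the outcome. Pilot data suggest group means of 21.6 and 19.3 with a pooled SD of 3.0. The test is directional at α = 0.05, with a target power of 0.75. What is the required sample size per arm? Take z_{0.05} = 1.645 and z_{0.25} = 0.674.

n = 19 per group

Cohen's d = |M₁ − M₂| / SD_pooled = |21.6 − 19.3| / 3.0 = 2.3 / 3.0 = 0.767.
For two independent groups with equal n: n = 2·((z_{α} + z_β) / d)².
z_{α} + z_β = 1.645 + 0.674 = 2.319.
n = 2 × (2.319 / 0.767)² = 2 × 3.023² = 2 × 9.14 = 18.3.
Round up to the next whole participant.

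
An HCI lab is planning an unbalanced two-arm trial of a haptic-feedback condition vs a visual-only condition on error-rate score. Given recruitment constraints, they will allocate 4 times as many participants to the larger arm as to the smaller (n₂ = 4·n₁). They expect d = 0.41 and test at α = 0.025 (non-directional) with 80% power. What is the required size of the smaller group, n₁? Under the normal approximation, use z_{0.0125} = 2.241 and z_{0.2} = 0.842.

With allocation ratio k = n₂/n₁ = 4, Var(x̄₁−x̄₂) = σ²(1/n₁ + 1/(k·n₁)) = σ²·(k+1)/(k·n₁).
So n₁ = (1 + 1/k)·((z_{α/2} + z_β)/d)² = 1.250 × (3.083/0.41)².
n₁ = 1.250 × 56.54 = 70.7.
Round up: n₁ = 71, giving n₂ = 4 × 71 = 284.

n₁ = 71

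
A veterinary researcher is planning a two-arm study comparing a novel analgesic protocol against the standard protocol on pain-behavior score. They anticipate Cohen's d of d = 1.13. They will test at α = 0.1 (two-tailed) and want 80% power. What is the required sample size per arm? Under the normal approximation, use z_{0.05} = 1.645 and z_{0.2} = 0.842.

For two independent groups with equal n: n = 2·((z_{α/2} + z_β) / d)².
z_{α/2} + z_β = 1.645 + 0.842 = 2.487.
n = 2 × (2.487 / 1.13)² = 2 × 2.201² = 2 × 4.84 = 9.7.
Round up to the next whole participant.

n = 10 per group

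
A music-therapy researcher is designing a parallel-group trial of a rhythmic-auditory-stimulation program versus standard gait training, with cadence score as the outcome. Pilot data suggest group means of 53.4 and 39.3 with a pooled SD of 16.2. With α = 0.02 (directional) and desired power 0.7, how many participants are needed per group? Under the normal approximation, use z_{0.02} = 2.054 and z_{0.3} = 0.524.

Cohen's d = |M₁ − M₂| / SD_pooled = |53.4 − 39.3| / 16.2 = 14.1 / 16.2 = 0.870.
For two independent groups with equal n: n = 2·((z_{α} + z_β) / d)².
z_{α} + z_β = 2.054 + 0.524 = 2.578.
n = 2 × (2.578 / 0.870)² = 2 × 2.963² = 2 × 8.78 = 17.6.
Round up to the next whole participant.

n = 18 per group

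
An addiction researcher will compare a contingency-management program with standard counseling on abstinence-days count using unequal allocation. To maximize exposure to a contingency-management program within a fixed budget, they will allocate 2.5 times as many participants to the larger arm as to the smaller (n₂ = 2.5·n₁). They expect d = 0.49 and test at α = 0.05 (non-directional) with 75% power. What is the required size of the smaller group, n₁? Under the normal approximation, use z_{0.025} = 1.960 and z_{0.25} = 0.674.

With allocation ratio k = n₂/n₁ = 2.5, Var(x̄₁−x̄₂) = σ²(1/n₁ + 1/(k·n₁)) = σ²·(k+1)/(k·n₁).
So n₁ = (1 + 1/k)·((z_{α/2} + z_β)/d)² = 1.400 × (2.634/0.49)².
n₁ = 1.400 × 28.90 = 40.5.
Round up: n₁ = 41, giving n₂ = ⌈2.5 × 41⌉ = ⌈102.5⌉ = 103.

n₁ = 41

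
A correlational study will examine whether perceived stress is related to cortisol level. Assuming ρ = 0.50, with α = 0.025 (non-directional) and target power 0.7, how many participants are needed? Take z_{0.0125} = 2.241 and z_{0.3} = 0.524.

n = 29

Fisher's z: C = ½·ln((1+r)/(1−r)) = ½·ln(3.0000) = 0.5493.
n = ((z_{α/2} + z_β)/C)² + 3.
(2.241 + 0.524) / 0.5493 = 2.765 / 0.5493 = 5.034.
n = 5.034² + 3 = 25.34 + 3 = 28.3.
Round up.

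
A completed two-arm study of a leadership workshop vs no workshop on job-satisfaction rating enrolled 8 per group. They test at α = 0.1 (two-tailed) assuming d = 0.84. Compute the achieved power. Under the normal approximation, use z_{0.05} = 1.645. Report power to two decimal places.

For two equal groups, power = Φ(d·√(n/2) − z_{α/2}).
d·√(n/2) = 0.84 × √(8/2) = 0.84 × 2.000 = 1.680.
z_β = 1.680 − 1.645 = 0.035.
Power = Φ(0.035) = 0.514.

power ≈ 0.51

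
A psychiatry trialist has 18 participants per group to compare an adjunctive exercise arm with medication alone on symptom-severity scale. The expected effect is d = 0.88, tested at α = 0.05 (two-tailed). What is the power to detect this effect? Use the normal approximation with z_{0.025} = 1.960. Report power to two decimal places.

power ≈ 0.75

For two equal groups, power = Φ(d·√(n/2) − z_{α/2}).
d·√(n/2) = 0.88 × √(18/2) = 0.88 × 3.000 = 2.640.
z_β = 2.640 − 1.960 = 0.680.
Power = Φ(0.680) = 0.752.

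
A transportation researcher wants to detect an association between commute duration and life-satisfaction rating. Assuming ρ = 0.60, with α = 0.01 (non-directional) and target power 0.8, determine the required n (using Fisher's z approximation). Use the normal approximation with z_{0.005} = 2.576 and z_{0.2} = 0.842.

Fisher's z: C = ½·ln((1+r)/(1−r)) = ½·ln(4.0000) = 0.6931.
n = ((z_{α/2} + z_β)/C)² + 3.
(2.576 + 0.842) / 0.6931 = 3.418 / 0.6931 = 4.931.
n = 4.931² + 3 = 24.32 + 3 = 27.3.
Round up.

n = 28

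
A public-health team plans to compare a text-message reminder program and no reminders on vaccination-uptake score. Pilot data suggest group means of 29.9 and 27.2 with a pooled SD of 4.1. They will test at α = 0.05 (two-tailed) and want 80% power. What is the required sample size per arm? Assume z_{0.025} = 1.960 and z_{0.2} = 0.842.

n = 37 per group

Cohen's d = |M₁ − M₂| / SD_pooled = |29.9 − 27.2| / 4.1 = 2.7 / 4.1 = 0.659.
For two independent groups with equal n: n = 2·((z_{α/2} + z_β) / d)².
z_{α/2} + z_β = 1.960 + 0.842 = 2.802.
n = 2 × (2.802 / 0.659)² = 2 × 4.252² = 2 × 18.08 = 36.2.
Round up to the next whole participant.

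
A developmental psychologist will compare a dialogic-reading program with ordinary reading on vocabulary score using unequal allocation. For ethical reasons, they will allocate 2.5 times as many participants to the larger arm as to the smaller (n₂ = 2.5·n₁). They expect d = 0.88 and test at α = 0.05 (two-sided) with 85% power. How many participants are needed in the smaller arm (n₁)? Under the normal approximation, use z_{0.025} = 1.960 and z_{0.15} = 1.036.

n₁ = 17

With allocation ratio k = n₂/n₁ = 2.5, Var(x̄₁−x̄₂) = σ²(1/n₁ + 1/(k·n₁)) = σ²·(k+1)/(k·n₁).
So n₁ = (1 + 1/k)·((z_{α/2} + z_β)/d)² = 1.400 × (2.996/0.88)².
n₁ = 1.400 × 11.59 = 16.2.
Round up: n₁ = 17, giving n₂ = ⌈2.5 × 17⌉ = ⌈42.5⌉ = 43.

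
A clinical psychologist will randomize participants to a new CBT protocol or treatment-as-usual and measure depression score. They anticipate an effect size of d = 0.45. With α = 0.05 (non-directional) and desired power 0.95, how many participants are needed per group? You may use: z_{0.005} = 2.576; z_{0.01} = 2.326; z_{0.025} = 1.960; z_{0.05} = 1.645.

For two independent groups with equal n: n = 2·((z_{α/2} + z_β) / d)².
z_{α/2} + z_β = 1.960 + 1.645 = 3.605.
n = 2 × (3.605 / 0.45)² = 2 × 8.011² = 2 × 64.18 = 128.4.
Round up to the next whole participant.

n = 129 per group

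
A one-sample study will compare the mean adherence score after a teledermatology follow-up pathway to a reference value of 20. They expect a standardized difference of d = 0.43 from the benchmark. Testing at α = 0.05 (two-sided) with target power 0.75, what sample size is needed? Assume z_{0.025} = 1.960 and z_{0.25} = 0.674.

n = 38

For a one-sample test: n = ((z_{α/2} + z_β) / d)².
z_{α/2} + z_β = 1.960 + 0.674 = 2.634.
n = (2.634 / 0.43)² = 6.126² = 37.52.
Round up.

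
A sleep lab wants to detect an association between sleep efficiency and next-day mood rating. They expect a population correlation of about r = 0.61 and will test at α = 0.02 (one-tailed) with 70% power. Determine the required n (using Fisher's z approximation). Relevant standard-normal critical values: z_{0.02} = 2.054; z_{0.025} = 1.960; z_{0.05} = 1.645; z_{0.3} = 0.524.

Fisher's z: C = ½·ln((1+r)/(1−r)) = ½·ln(4.1282) = 0.7089.
n = ((z_{α} + z_β)/C)² + 3.
(2.054 + 0.524) / 0.7089 = 2.578 / 0.7089 = 3.637.
n = 3.637² + 3 = 13.23 + 3 = 16.2.
Round up.

n = 17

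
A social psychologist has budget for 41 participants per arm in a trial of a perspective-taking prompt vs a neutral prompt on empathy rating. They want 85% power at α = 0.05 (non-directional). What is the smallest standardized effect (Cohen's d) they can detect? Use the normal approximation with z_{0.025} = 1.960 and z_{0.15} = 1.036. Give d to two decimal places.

For two independent groups of n = 41 each: d_min = (z_{α/2} + z_β)·√(2/n).
z-sum = 1.960 + 1.036 = 2.996.
d_min = 2.996 × √(2/41) = 2.996 × 0.2209 = 0.662.

d_min ≈ 0.66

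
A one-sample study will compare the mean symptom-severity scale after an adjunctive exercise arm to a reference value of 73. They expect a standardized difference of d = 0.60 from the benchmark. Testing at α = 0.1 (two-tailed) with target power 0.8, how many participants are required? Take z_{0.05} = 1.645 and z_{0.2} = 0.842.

For a one-sample test: n = ((z_{α/2} + z_β) / d)².
z_{α/2} + z_β = 1.645 + 0.842 = 2.487.
n = (2.487 / 0.60)² = 4.145² = 17.18.
Round up.

n = 18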